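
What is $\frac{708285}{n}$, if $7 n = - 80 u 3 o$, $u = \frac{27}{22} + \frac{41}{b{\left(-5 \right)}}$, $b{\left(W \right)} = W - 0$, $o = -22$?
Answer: $- \frac{1652665}{12272} \approx -134.67$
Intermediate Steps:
$b{\left(W \right)} = W$ ($b{\left(W \right)} = W + 0 = W$)
$u = - \frac{767}{110}$ ($u = \frac{27}{22} + \frac{41}{-5} = 27 \cdot \frac{1}{22} + 41 \left(- \frac{1}{5}\right) = \frac{27}{22} - \frac{41}{5} = - \frac{767}{110} \approx -6.9727$)
$n = - \frac{36816}{7}$ ($n = \frac{\left(-80\right) \left(- \frac{767}{110}\right) 3 \left(-22\right)}{7} = \frac{\frac{6136}{11} \left(-66\right)}{7} = \frac{1}{7} \left(-36816\right) = - \frac{36816}{7} \approx -5259.4$)
$\frac{708285}{n} = \frac{708285}{- \frac{36816}{7}} = 708285 \left(- \frac{7}{36816}\right) = - \frac{1652665}{12272}$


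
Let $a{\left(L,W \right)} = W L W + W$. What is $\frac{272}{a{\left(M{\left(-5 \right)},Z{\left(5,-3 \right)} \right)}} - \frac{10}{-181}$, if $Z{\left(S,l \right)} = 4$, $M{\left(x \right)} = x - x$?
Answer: $\frac{12318}{181} \approx 68.055$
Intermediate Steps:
$M{\left(x \right)} = 0$
$a{\left(L,W \right)} = W + L W^{2}$ ($a{\left(L,W \right)} = L W W + W = L W^{2} + W = W + L W^{2}$)
$\frac{272}{a{\left(M{\left(-5 \right)},Z{\left(5,-3 \right)} \right)}} - \frac{10}{-181} = \frac{272}{4 \left(1 + 0 \cdot 4\right)} - \frac{10}{-181} = \frac{272}{4 \left(1 + 0\right)} - - \frac{10}{181} = \frac{272}{4 \cdot 1} + \frac{10}{181} = \frac{272}{4} + \frac{10}{181} = 272 \cdot \frac{1}{4} + \frac{10}{181} = 68 + \frac{10}{181} = \frac{12318}{181}$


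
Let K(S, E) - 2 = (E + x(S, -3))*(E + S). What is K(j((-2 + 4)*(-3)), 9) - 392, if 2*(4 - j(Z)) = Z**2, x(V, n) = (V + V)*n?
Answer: -855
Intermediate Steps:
x(V, n) = 2*V*n (x(V, n) = (2*V)*n = 2*V*n)
j(Z) = 4 - Z**2/2
K(S, E) = 2 + (E + S)*(E - 6*S) (K(S, E) = 2 + (E + 2*S*(-3))*(E + S) = 2 + (E - 6*S)*(E + S) = 2 + (E + S)*(E - 6*S))
K(j((-2 + 4)*(-3)), 9) - 392 = (2 + 9**2 - 6*(4 - 9*(-2 + 4)**2/2)**2 - 5*9*(4 - 9*(-2 + 4)**2/2)) - 392 = (2 + 81 - 6*(4 - (2*(-3))**2/2)**2 - 5*9*(4 - (2*(-3))**2/2)) - 392 = (2 + 81 - 6*(4 - 1/2*(-6)**2)**2 - 5*9*(4 - 1/2*(-6)**2)) - 392 = (2 + 81 - 6*(4 - 1/2*36)**2 - 5*9*(4 - 1/2*36)) - 392 = (2 + 81 - 6*(4 - 18)**2 - 5*9*(4 - 18)) - 392 = (2 + 81 - 6*(-14)**2 - 5*9*(-14)) - 392 = (2 + 81 - 6*196 + 630) - 392 = (2 + 81 - 1176 + 630) - 392 = -463 - 392 = -855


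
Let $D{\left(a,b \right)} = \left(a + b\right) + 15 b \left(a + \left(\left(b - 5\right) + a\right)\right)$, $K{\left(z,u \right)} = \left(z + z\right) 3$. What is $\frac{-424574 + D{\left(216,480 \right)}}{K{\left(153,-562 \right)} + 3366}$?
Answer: $\frac{3053261}{2142} \approx 1425.4$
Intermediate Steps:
$K{\left(z,u \right)} = 6 z$ ($K{\left(z,u \right)} = 2 z 3 = 6 z$)
$D{\left(a,b \right)} = a + b + 15 b \left(-5 + b + 2 a\right)$ ($D{\left(a,b \right)} = \left(a + b\right) + 15 b \left(a + \left(\left(-5 + b\right) + a\right)\right) = \left(a + b\right) + 15 b \left(a + \left(-5 + a + b\right)\right) = \left(a + b\right) + 15 b \left(-5 + b + 2 a\right) = a + b + 15 b \left(-5 + b + 2 a\right)$)
$\frac{-424574 + D{\left(216,480 \right)}}{K{\left(153,-562 \right)} + 3366} = \frac{-424574 + \left(216 - 35520 + 15 \cdot 480^{2} + 30 \cdot 216 \cdot 480\right)}{6 \cdot 153 + 3366} = \frac{-424574 + \left(216 - 35520 + 15 \cdot 230400 + 3110400\right)}{918 + 3366} = \frac{-424574 + \left(216 - 35520 + 3456000 + 3110400\right)}{4284} = \left(-424574 + 6531096\right) \frac{1}{4284} = 6106522 \cdot \frac{1}{4284} = \frac{3053261}{2142}$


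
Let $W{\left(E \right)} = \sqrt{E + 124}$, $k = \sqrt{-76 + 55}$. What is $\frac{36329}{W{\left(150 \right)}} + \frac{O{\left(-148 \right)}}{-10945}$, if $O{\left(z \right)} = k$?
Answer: $\frac{36329 \sqrt{274}}{274} - \frac{i \sqrt{21}}{10945} \approx 2194.7 - 0.00041869 i$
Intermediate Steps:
$k = i \sqrt{21}$ ($k = \sqrt{-21} = i \sqrt{21} \approx 4.5826 i$)
$O{\left(z \right)} = i \sqrt{21}$
$W{\left(E \right)} = \sqrt{124 + E}$
$\frac{36329}{W{\left(150 \right)}} + \frac{O{\left(-148 \right)}}{-10945} = \frac{36329}{\sqrt{124 + 150}} + \frac{i \sqrt{21}}{-10945} = \frac{36329}{\sqrt{274}} + i \sqrt{21} \left(- \frac{1}{10945}\right) = 36329 \frac{\sqrt{274}}{274} - \frac{i \sqrt{21}}{10945} = \frac{36329 \sqrt{274}}{274} - \frac{i \sqrt{21}}{10945}$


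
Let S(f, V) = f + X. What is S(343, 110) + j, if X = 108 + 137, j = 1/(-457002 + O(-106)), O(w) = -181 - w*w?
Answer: 275430371/468419 ≈ 588.00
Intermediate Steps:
O(w) = -181 - w²
j = -1/468419 (j = 1/(-457002 + (-181 - 1*(-106)²)) = 1/(-457002 + (-181 - 1*11236)) = 1/(-457002 + (-181 - 11236)) = 1/(-457002 - 11417) = 1/(-468419) = -1/468419 ≈ -2.1348e-6)
X = 245
S(f, V) = 245 + f (S(f, V) = f + 245 = 245 + f)
S(343, 110) + j = (245 + 343) - 1/468419 = 588 - 1/468419 = 275430371/468419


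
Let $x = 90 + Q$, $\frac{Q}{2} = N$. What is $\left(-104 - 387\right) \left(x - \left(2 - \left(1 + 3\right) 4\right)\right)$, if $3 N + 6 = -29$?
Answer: $- \frac{118822}{3} \approx -39607.0$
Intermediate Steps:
$N = - \frac{35}{3}$ ($N = -2 + \frac{1}{3} \left(-29\right) = -2 - \frac{29}{3} = - \frac{35}{3} \approx -11.667$)
$Q = - \frac{70}{3}$ ($Q = 2 \left(- \frac{35}{3}\right) = - \frac{70}{3} \approx -23.333$)
$x = \frac{200}{3}$ ($x = 90 - \frac{70}{3} = \frac{200}{3} \approx 66.667$)
$\left(-104 - 387\right) \left(x - \left(2 - \left(1 + 3\right) 4\right)\right) = \left(-104 - 387\right) \left(\frac{200}{3} - \left(2 - \left(1 + 3\right) 4\right)\right) = - 491 \left(\frac{200}{3} + \left(-2 + 4 \cdot 4\right)\right) = - 491 \left(\frac{200}{3} + \left(-2 + 16\right)\right) = - 491 \left(\frac{200}{3} + 14\right) = \left(-491\right) \frac{242}{3} = - \frac{118822}{3}$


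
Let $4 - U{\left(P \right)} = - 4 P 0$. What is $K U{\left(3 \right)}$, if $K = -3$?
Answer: $-12$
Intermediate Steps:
$U{\left(P \right)} = 4$ ($U{\left(P \right)} = 4 - - 4 P 0 = 4 - 0 = 4 + 0 = 4$)
$K U{\left(3 \right)} = \left(-3\right) 4 = -12$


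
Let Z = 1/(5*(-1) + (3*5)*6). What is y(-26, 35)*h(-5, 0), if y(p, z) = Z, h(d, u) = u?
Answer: 0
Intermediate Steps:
Z = 1/85 (Z = 1/(-5 + 15*6) = 1/(-5 + 90) = 1/85 ≈ 0.011765)
y(p, z) = 1/85
y(-26, 35)*h(-5, 0) = (1/85)*0 = 0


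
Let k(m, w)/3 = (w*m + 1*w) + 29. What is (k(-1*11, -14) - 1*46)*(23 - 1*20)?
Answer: 1383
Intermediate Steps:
k(m, w) = 87 + 3*w + 3*m*w (k(m, w) = 3*((w*m + 1*w) + 29) = 3*((m*w + w) + 29) = 3*((w + m*w) + 29) = 3*(29 + w + m*w) = 87 + 3*w + 3*m*w)
(k(-1*11, -14) - 1*46)*(23 - 1*20) = ((87 + 3*(-14) + 3*(-1*11)*(-14)) - 1*46)*(23 - 1*20) = ((87 - 42 + 3*(-11)*(-14)) - 46)*(23 - 20) = ((87 - 42 + 462) - 46)*3 = (507 - 46)*3 = 461*3 = 1383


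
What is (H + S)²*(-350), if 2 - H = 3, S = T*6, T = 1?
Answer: -8750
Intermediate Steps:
S = 6 (S = 1*6 = 6)
H = -1 (H = 2 - 1*3 = 2 - 3 = -1)
(H + S)²*(-350) = (-1 + 6)²*(-350) = 5²*(-350) = 25*(-350) = -8750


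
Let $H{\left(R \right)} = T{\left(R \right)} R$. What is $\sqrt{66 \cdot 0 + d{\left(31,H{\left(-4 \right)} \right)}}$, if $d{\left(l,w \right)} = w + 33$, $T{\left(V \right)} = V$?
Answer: $7$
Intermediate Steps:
$H{\left(R \right)} = R^{2}$ ($H{\left(R \right)} = R R = R^{2}$)
$d{\left(l,w \right)} = 33 + w$
$\sqrt{66 \cdot 0 + d{\left(31,H{\left(-4 \right)} \right)}} = \sqrt{66 \cdot 0 + \left(33 + \left(-4\right)^{2}\right)} = \sqrt{0 + \left(33 + 16\right)} = \sqrt{0 + 49} = \sqrt{49} = 7$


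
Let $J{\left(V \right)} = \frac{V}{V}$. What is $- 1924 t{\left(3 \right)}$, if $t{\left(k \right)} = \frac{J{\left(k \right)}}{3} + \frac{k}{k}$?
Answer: $- \frac{7696}{3} \approx -2565.3$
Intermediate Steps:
$J{\left(V \right)} = 1$
$t{\left(k \right)} = \frac{4}{3}$ ($t{\left(k \right)} = 1 \cdot \frac{1}{3} + \frac{k}{k} = 1 \cdot \frac{1}{3} + 1 = \frac{1}{3} + 1 = \frac{4}{3}$)
$- 1924 t{\left(3 \right)} = \left(-1924\right) \frac{4}{3} = - \frac{7696}{3}$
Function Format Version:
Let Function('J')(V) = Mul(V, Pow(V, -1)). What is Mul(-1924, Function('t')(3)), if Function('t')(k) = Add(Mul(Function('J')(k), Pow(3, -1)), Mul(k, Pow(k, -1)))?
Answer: Rational(-7696, 3) ≈ -2565.3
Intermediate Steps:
Function('J')(V) = 1
Function('t')(k) = Rational(4, 3) (Function('t')(k) = Add(Mul(1, Pow(3, -1)), Mul(k, Pow(k, -1))) = Add(Mul(1, Rational(1, 3)), 1) = Add(Rational(1, 3), 1) = Rational(4, 3))
Mul(-1924, Function('t')(3)) = Mul(-1924, Rational(4, 3)) = Rational(-7696, 3)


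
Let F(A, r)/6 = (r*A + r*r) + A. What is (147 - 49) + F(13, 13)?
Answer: 2204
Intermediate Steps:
F(A, r) = 6*A + 6*r² + 6*A*r (F(A, r) = 6*((r*A + r*r) + A) = 6*((A*r + r²) + A) = 6*((r² + A*r) + A) = 6*(A + r² + A*r) = 6*A + 6*r² + 6*A*r)
(147 - 49) + F(13, 13) = (147 - 49) + (6*13 + 6*13² + 6*13*13) = 98 + (78 + 6*169 + 1014) = 98 + (78 + 1014 + 1014) = 98 + 2106 = 2204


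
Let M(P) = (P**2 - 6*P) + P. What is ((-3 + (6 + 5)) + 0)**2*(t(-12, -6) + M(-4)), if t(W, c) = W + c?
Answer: 1152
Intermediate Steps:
M(P) = P**2 - 5*P
((-3 + (6 + 5)) + 0)**2*(t(-12, -6) + M(-4)) = ((-3 + (6 + 5)) + 0)**2*((-12 - 6) - 4*(-5 - 4)) = ((-3 + 11) + 0)**2*(-18 - 4*(-9)) = (8 + 0)**2*(-18 + 36) = 8**2*18 = 64*18 = 1152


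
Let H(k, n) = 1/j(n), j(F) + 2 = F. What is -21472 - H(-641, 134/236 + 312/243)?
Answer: -30416266/1417 ≈ -21465.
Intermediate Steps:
j(F) = -2 + F
H(k, n) = 1/(-2 + n)
-21472 - H(-641, 134/236 + 312/243) = -21472 - 1/(-2 + (134/236 + 312/243)) = -21472 - 1/(-2 + (134*(1/236) + 312*(1/243))) = -21472 - 1/(-2 + (67/118 + 104/81)) = -21472 - 1/(-2 + 17699/9558) = -21472 - 1/(-1417/9558) = -21472 - 1*(-9558/1417) = -21472 + 9558/1417 = -30416266/1417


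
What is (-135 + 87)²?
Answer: 2304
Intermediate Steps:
(-135 + 87)² = (-48)² = 2304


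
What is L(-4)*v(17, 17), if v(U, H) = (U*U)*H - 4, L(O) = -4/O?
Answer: 4909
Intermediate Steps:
v(U, H) = -4 + H*U**2 (v(U, H) = U**2*H - 4 = H*U**2 - 4 = -4 + H*U**2)
L(-4)*v(17, 17) = (-4/(-4))*(-4 + 17*17**2) = (-4*(-1/4))*(-4 + 17*289) = 1*(-4 + 4913) = 1*4909 = 4909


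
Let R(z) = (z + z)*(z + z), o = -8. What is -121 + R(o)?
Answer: 135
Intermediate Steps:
R(z) = 4*z² (R(z) = (2*z)*(2*z) = 4*z²)
-121 + R(o) = -121 + 4*(-8)² = -121 + 4*64 = -121 + 256 = 135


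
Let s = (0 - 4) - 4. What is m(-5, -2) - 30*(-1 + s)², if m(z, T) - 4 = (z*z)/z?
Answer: -2431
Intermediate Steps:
s = -8 (s = -4 - 4 = -8)
m(z, T) = 4 + z (m(z, T) = 4 + (z*z)/z = 4 + z²/z = 4 + z)
m(-5, -2) - 30*(-1 + s)² = (4 - 5) - 30*(-1 - 8)² = -1 - 30*(-9)² = -1 - 30*81 = -1 - 2430 = -2431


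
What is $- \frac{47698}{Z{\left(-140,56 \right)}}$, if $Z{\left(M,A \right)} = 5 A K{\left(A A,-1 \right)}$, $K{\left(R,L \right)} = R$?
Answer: $- \frac{3407}{62720} \approx -0.054321$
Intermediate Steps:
$Z{\left(M,A \right)} = 5 A^{3}$ ($Z{\left(M,A \right)} = 5 A A A = 5 A A^{2} = 5 A^{3}$)
$- \frac{47698}{Z{\left(-140,56 \right)}} = - \frac{47698}{5 \cdot 56^{3}} = - \frac{47698}{5 \cdot 175616} = - \frac{47698}{878080} = \left(-47698\right) \frac{1}{878080} = - \frac{3407}{62720}$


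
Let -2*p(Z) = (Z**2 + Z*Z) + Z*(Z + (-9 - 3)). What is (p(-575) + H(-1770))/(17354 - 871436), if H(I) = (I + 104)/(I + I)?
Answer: 441957521/755862570 ≈ 0.58471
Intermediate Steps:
H(I) = (104 + I)/(2*I) (H(I) = (104 + I)/((2*I)) = (104 + I)*(1/(2*I)) = (104 + I)/(2*I))
p(Z) = -Z**2 - Z*(-12 + Z)/2 (p(Z) = -((Z**2 + Z*Z) + Z*(Z + (-9 - 3)))/2 = -((Z**2 + Z**2) + Z*(Z - 12))/2 = -(2*Z**2 + Z*(-12 + Z))/2 = -Z**2 - Z*(-12 + Z)/2)
(p(-575) + H(-1770))/(17354 - 871436) = ((3/2)*(-575)*(4 - 1*(-575)) + (1/2)*(104 - 1770)/(-1770))/(17354 - 871436) = ((3/2)*(-575)*(4 + 575) + (1/2)*(-1/1770)*(-1666))/(-854082) = ((3/2)*(-575)*579 + 833/1770)*(-1/854082) = (-998775/2 + 833/1770)*(-1/854082) = -441957521/885*(-1/854082) = 441957521/755862570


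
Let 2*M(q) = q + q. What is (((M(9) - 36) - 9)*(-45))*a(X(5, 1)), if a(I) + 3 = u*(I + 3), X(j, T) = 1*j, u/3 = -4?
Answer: -160380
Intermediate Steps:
M(q) = q (M(q) = (q + q)/2 = (2*q)/2 = q)
u = -12 (u = 3*(-4) = -12)
X(j, T) = j
a(I) = -39 - 12*I (a(I) = -3 - 12*(I + 3) = -3 - 12*(3 + I) = -3 + (-36 - 12*I) = -39 - 12*I)
(((M(9) - 36) - 9)*(-45))*a(X(5, 1)) = (((9 - 36) - 9)*(-45))*(-39 - 12*5) = ((-27 - 9)*(-45))*(-39 - 60) = -36*(-45)*(-99) = 1620*(-99) = -160380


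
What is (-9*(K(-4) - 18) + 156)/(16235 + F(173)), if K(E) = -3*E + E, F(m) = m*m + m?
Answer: 246/46337 ≈ 0.0053089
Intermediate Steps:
F(m) = m + m² (F(m) = m² + m = m + m²)
K(E) = -2*E
(-9*(K(-4) - 18) + 156)/(16235 + F(173)) = (-9*(-2*(-4) - 18) + 156)/(16235 + 173*(1 + 173)) = (-9*(8 - 18) + 156)/(16235 + 173*174) = (-9*(-10) + 156)/(16235 + 30102) = (90 + 156)/46337 = 246*(1/46337) = 246/46337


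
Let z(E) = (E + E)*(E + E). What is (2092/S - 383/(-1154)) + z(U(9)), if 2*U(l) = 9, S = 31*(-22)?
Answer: 30798153/393514 ≈ 78.264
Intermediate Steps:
S = -682
U(l) = 9/2 (U(l) = (1/2)*9 = 9/2)
z(E) = 4*E**2 (z(E) = (2*E)*(2*E) = 4*E**2)
(2092/S - 383/(-1154)) + z(U(9)) = (2092/(-682) - 383/(-1154)) + 4*(9/2)**2 = (2092*(-1/682) - 383*(-1/1154)) + 4*(81/4) = (-1046/341 + 383/1154) + 81 = -1076481/393514 + 81 = 30798153/393514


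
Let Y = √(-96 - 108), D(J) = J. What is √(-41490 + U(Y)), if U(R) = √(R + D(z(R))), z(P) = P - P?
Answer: √(-41490 + √2*51^(¼)*√I) ≈ 0.0066 + 203.68*I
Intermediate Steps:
z(P) = 0
Y = 2*I*√51 (Y = √(-204) = 2*I*√51 ≈ 14.283*I)
U(R) = √R (U(R) = √(R + 0) = √R)
√(-41490 + U(Y)) = √(-41490 + √(2*I*√51)) = √(-41490 + √2*51^(¼)*√I)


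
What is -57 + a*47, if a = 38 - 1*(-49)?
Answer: 4032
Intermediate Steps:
a = 87 (a = 38 + 49 = 87)
-57 + a*47 = -57 + 87*47 = -57 + 4089 = 4032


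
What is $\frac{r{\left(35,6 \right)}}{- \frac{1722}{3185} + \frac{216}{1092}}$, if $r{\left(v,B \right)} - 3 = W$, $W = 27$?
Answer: $- \frac{175}{2} \approx -87.5$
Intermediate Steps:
$r{\left(v,B \right)} = 30$ ($r{\left(v,B \right)} = 3 + 27 = 30$)
$\frac{r{\left(35,6 \right)}}{- \frac{1722}{3185} + \frac{216}{1092}} = \frac{30}{- \frac{1722}{3185} + \frac{216}{1092}} = \frac{30}{\left(-1722\right) \frac{1}{3185} + 216 \cdot \frac{1}{1092}} = \frac{30}{- \frac{246}{455} + \frac{18}{91}} = \frac{30}{- \frac{12}{35}} = 30 \left(- \frac{35}{12}\right) = - \frac{175}{2}$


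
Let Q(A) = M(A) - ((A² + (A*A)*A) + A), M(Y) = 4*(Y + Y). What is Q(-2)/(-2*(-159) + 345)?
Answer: -10/663 ≈ -0.015083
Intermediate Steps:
M(Y) = 8*Y (M(Y) = 4*(2*Y) = 8*Y)
Q(A) = -A² - A³ + 7*A (Q(A) = 8*A - ((A² + (A*A)*A) + A) = 8*A - ((A² + A²*A) + A) = 8*A - ((A² + A³) + A) = 8*A - (A + A² + A³) = 8*A + (-A - A² - A³) = -A² - A³ + 7*A)
Q(-2)/(-2*(-159) + 345) = (-2*(7 - 1*(-2) - 1*(-2)²))/(-2*(-159) + 345) = (-2*(7 + 2 - 1*4))/(318 + 345) = (-2*(7 + 2 - 4))/663 = (-2*5)/663 = (1/663)*(-10) = -10/663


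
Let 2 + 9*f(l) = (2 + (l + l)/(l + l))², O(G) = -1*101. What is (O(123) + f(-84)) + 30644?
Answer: 274894/9 ≈ 30544.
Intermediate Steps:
O(G) = -101
f(l) = 7/9 (f(l) = -2/9 + (2 + (l + l)/(l + l))²/9 = -2/9 + (2 + (2*l)/((2*l)))²/9 = -2/9 + (2 + (2*l)*(1/(2*l)))²/9 = -2/9 + (2 + 1)²/9 = -2/9 + (⅑)*3² = -2/9 + (⅑)*9 = -2/9 + 1 = 7/9)
(O(123) + f(-84)) + 30644 = (-101 + 7/9) + 30644 = -902/9 + 30644 = 274894/9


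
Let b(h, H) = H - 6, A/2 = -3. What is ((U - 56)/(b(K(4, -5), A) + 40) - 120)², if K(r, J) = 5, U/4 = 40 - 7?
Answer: 674041/49 ≈ 13756.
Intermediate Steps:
A = -6 (A = 2*(-3) = -6)
U = 132 (U = 4*(40 - 7) = 4*33 = 132)
b(h, H) = -6 + H
((U - 56)/(b(K(4, -5), A) + 40) - 120)² = ((132 - 56)/((-6 - 6) + 40) - 120)² = (76/(-12 + 40) - 120)² = (76/28 - 120)² = (76*(1/28) - 120)² = (19/7 - 120)² = (-821/7)² = 674041/49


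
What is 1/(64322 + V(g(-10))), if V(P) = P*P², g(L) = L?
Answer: 1/63322 ≈ 1.5792e-5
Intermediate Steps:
V(P) = P³
1/(64322 + V(g(-10))) = 1/(64322 + (-10)³) = 1/(64322 - 1000) = 1/63322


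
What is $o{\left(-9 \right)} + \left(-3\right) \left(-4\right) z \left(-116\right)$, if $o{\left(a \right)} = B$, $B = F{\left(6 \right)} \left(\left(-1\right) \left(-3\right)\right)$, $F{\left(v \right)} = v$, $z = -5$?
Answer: $6978$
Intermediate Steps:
$B = 18$ ($B = 6 \left(\left(-1\right) \left(-3\right)\right) = 6 \cdot 3 = 18$)
$o{\left(a \right)} = 18$
$o{\left(-9 \right)} + \left(-3\right) \left(-4\right) z \left(-116\right) = 18 + \left(-3\right) \left(-4\right) \left(-5\right) \left(-116\right) = 18 + 12 \left(-5\right) \left(-116\right) = 18 - -6960 = 18 + 6960 = 6978$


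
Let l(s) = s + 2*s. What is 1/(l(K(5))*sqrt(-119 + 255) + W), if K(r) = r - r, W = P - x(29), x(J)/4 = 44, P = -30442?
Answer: -1/30618 ≈ -3.2661e-5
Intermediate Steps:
x(J) = 176 (x(J) = 4*44 = 176)
W = -30618 (W = -30442 - 1*176 = -30442 - 176 = -30618)
K(r) = 0
l(s) = 3*s
1/(l(K(5))*sqrt(-119 + 255) + W) = 1/((3*0)*sqrt(-119 + 255) - 30618) = 1/(0*sqrt(136) - 30618) = 1/(0*(2*sqrt(34)) - 30618) = 1/(0 - 30618) = 1/(-30618) = -1/30618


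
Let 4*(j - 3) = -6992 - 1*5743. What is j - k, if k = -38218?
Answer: 140149/4 ≈ 35037.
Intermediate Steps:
j = -12723/4 (j = 3 + (-6992 - 1*5743)/4 = 3 + (-6992 - 5743)/4 = 3 + (¼)*(-12735) = 3 - 12735/4 = -12723/4 ≈ -3180.8)
j - k = -12723/4 - 1*(-38218) = -12723/4 + 38218 = 140149/4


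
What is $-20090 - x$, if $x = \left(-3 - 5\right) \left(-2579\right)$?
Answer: $-40722$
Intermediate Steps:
$x = 20632$ ($x = \left(-8\right) \left(-2579\right) = 20632$)
$-20090 - x = -20090 - 20632 = -40722$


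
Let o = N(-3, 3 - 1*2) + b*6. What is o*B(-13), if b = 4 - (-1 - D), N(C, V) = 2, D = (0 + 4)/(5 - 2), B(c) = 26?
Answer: 1040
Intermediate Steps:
D = 4/3 ≈ 1.3333
b = 19/3 (b = 4 - (-1 - 1*4/3) = 4 - (-1 - 4/3) = 4 - 1*(-7/3) = 4 + 7/3 = 19/3 ≈ 6.3333)
o = 40 (o = 2 + (19/3)*6 = 2 + 38 = 40)
o*B(-13) = 40*26 = 1040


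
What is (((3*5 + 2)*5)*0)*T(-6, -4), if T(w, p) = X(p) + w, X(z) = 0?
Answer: 0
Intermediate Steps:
T(w, p) = w (T(w, p) = 0 + w = w)
(((3*5 + 2)*5)*0)*T(-6, -4) = (((3*5 + 2)*5)*0)*(-6) = (((15 + 2)*5)*0)*(-6) = ((17*5)*0)*(-6) = (85*0)*(-6) = 0*(-6) = 0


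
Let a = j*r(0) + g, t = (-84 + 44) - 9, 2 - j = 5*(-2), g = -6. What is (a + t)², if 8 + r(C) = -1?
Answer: 26569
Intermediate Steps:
j = 12 (j = 2 - 5*(-2) = 2 - 1*(-10) = 2 + 10 = 12)
r(C) = -9 (r(C) = -8 - 1 = -9)
t = -49 (t = -40 - 9 = -49)
a = -114 (a = 12*(-9) - 6 = -108 - 6 = -114)
(a + t)² = (-114 - 49)² = (-163)² = 26569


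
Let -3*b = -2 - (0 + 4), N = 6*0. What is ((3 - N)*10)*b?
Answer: 60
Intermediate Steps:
N = 0
b = 2 (b = -(-2 - (0 + 4))/3 = -(-2 - 1*4)/3 = -(-2 - 4)/3 = -⅓*(-6) = 2)
((3 - N)*10)*b = ((3 - 1*0)*10)*2 = ((3 + 0)*10)*2 = (3*10)*2 = 30*2 = 60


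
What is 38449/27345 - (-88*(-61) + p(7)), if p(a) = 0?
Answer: -146749511/27345 ≈ -5366.6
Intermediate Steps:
38449/27345 - (-88*(-61) + p(7)) = 38449/27345 - (-88*(-61) + 0) = 38449*(1/27345) - (5368 + 0) = 38449/27345 - 1*5368 = 38449/27345 - 5368 = -146749511/27345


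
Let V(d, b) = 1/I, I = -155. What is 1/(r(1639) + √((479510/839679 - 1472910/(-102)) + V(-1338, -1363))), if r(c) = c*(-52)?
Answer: -47142891593655/4017886376948496307 - √17673430273568005067445/8035772753896992614 ≈ -1.1750e-5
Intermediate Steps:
r(c) = -52*c
V(d, b) = -1/155 (V(d, b) = 1/(-155) = -1/155)
1/(r(1639) + √((479510/839679 - 1472910/(-102)) + V(-1338, -1363))) = 1/(-52*1639 + √((479510/839679 - 1472910/(-102)) - 1/155)) = 1/(-85228 + √((479510*(1/839679) - 1472910*(-1/102)) - 1/155)) = 1/(-85228 + √((479510/839679 + 245485/17) - 1/155)) = 1/(-85228 + √(206136750985/14274543 - 1/155)) = 1/(-85228 + √(31951182128132/2212554165)) = 1/(-85228 + 2*√17673430273568005067445/2212554165)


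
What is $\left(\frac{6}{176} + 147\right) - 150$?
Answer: $- \frac{261}{88} \approx -2.9659$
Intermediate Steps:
$\left(\frac{6}{176} + 147\right) - 150 = \left(6 \cdot \frac{1}{176} + 147\right) - 150 = \left(\frac{3}{88} + 147\right) - 150 = \frac{12939}{88} - 150 = - \frac{261}{88}$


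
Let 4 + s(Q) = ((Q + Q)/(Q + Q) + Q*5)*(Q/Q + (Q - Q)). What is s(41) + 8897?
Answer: 9099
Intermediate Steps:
s(Q) = -3 + 5*Q (s(Q) = -4 + ((Q + Q)/(Q + Q) + Q*5)*(Q/Q + (Q - Q)) = -4 + ((2*Q)/((2*Q)) + 5*Q)*(1 + 0) = -4 + ((2*Q)*(1/(2*Q)) + 5*Q)*1 = -4 + (1 + 5*Q)*1 = -4 + (1 + 5*Q) = -3 + 5*Q)
s(41) + 8897 = (-3 + 5*41) + 8897 = (-3 + 205) + 8897 = 202 + 8897 = 9099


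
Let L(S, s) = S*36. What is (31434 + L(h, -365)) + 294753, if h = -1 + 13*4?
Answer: 328023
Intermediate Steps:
h = 51 (h = -1 + 52 = 51)
L(S, s) = 36*S
(31434 + L(h, -365)) + 294753 = (31434 + 36*51) + 294753 = (31434 + 1836) + 294753 = 33270 + 294753 = 328023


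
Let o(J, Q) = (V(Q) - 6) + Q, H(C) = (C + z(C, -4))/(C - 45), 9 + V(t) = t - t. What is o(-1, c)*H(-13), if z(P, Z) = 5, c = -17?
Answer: -128/29 ≈ -4.4138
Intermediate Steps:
V(t) = -9 (V(t) = -9 + (t - t) = -9 + 0 = -9)
H(C) = (5 + C)/(-45 + C) (H(C) = (C + 5)/(C - 45) = (5 + C)/(-45 + C))
o(J, Q) = -15 + Q (o(J, Q) = (-9 - 6) + Q = -15 + Q)
o(-1, c)*H(-13) = (-15 - 17)*((5 - 13)/(-45 - 13)) = -32*(-8)/(-58) = -(-16)*(-8)/29 = -32*4/29 = -128/29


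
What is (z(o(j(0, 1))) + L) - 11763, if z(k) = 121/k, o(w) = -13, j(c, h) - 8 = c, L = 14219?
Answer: 31807/13 ≈ 2446.7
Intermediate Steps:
j(c, h) = 8 + c
(z(o(j(0, 1))) + L) - 11763 = (121/(-13) + 14219) - 11763 = (121*(-1/13) + 14219) - 11763 = (-121/13 + 14219) - 11763 = 184726/13 - 11763 = 31807/13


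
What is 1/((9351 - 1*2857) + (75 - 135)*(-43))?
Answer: 1/9074 ≈ 0.00011021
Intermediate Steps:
1/((9351 - 1*2857) + (75 - 135)*(-43)) = 1/((9351 - 2857) - 60*(-43)) = 1/(6494 + 2580) = 1/9074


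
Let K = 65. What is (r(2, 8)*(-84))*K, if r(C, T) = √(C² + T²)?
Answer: -10920*√17 ≈ -45024.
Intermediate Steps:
(r(2, 8)*(-84))*K = (√(2² + 8²)*(-84))*65 = (√(4 + 64)*(-84))*65 = (√68*(-84))*65 = ((2*√17)*(-84))*65 = -168*√17*65 = -10920*√17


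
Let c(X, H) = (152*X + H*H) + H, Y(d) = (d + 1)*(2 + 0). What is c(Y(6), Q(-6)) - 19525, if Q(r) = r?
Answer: -17367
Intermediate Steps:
Y(d) = 2 + 2*d (Y(d) = (1 + d)*2 = 2 + 2*d)
c(X, H) = H + H² + 152*X (c(X, H) = (152*X + H²) + H = (H² + 152*X) + H = H + H² + 152*X)
c(Y(6), Q(-6)) - 19525 = (-6 + (-6)² + 152*(2 + 2*6)) - 19525 = (-6 + 36 + 152*(2 + 12)) - 19525 = (-6 + 36 + 152*14) - 19525 = (-6 + 36 + 2128) - 19525 = 2158 - 19525 = -17367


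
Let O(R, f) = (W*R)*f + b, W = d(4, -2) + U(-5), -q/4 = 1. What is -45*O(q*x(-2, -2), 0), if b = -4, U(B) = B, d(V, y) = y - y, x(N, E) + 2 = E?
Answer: 180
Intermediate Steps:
x(N, E) = -2 + E
q = -4 (q = -4*1 = -4)
d(V, y) = 0
W = -5 (W = 0 - 5 = -5)
O(R, f) = -4 - 5*R*f (O(R, f) = (-5*R)*f - 4 = -5*R*f - 4 = -4 - 5*R*f)
-45*O(q*x(-2, -2), 0) = -45*(-4 - 5*(-4*(-2 - 2))*0) = -45*(-4 - 5*(-4*(-4))*0) = -45*(-4 - 5*16*0) = -45*(-4 + 0) = -45*(-4) = 180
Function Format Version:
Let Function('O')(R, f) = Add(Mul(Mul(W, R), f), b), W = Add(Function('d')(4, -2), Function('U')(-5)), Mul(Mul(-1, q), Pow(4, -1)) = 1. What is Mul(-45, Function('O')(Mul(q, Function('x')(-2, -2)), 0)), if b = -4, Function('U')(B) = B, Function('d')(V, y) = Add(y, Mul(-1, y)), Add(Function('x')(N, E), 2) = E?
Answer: 180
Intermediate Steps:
Function('x')(N, E) = Add(-2, E)
q = -4 (q = Mul(-4, 1) = -4)
Function('d')(V, y) = 0
W = -5 (W = Add(0, -5) = -5)
Function('O')(R, f) = Add(-4, Mul(-5, R, f)) (Function('O')(R, f) = Add(Mul(Mul(-5, R), f), -4) = Add(Mul(-5, R, f), -4) = Add(-4, Mul(-5, R, f)))
Mul(-45, Function('O')(Mul(q, Function('x')(-2, -2)), 0)) = Mul(-45, Add(-4, Mul(-5, Mul(-4, Add(-2, -2)), 0))) = Mul(-45, Add(-4, Mul(-5, Mul(-4, -4), 0))) = Mul(-45, Add(-4, Mul(-5, 16, 0))) = Mul(-45, Add(-4, 0)) = Mul(-45, -4) = 180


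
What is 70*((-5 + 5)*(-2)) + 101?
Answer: 101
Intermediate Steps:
70*((-5 + 5)*(-2)) + 101 = 70*(0*(-2)) + 101 = 70*0 + 101 = 0 + 101 = 101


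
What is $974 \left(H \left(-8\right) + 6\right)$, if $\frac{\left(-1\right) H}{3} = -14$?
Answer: $-321420$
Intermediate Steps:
$H = 42$ ($H = \left(-3\right) \left(-14\right) = 42$)
$974 \left(H \left(-8\right) + 6\right) = 974 \left(42 \left(-8\right) + 6\right) = 974 \left(-336 + 6\right) = 974 \left(-330\right) = -321420$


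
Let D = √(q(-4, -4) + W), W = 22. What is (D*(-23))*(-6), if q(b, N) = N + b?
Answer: 138*√14 ≈ 516.35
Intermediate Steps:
D = √14 (D = √((-4 - 4) + 22) = √(-8 + 22) = √14 ≈ 3.7417)
(D*(-23))*(-6) = (√14*(-23))*(-6) = -23*√14*(-6) = 138*√14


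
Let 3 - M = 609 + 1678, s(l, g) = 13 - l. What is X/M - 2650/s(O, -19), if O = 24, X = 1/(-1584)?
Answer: 871574401/3617856 ≈ 240.91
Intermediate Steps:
X = -1/1584 ≈ -0.00063131
M = -2284 (M = 3 - (609 + 1678) = 3 - 1*2287 = 3 - 2287 = -2284)
X/M - 2650/s(O, -19) = -1/1584/(-2284) - 2650/(13 - 1*24) = -1/1584*(-1/2284) - 2650/(13 - 24) = 1/3617856 - 2650/(-11) = 1/3617856 - 2650*(-1/11) = 1/3617856 + 2650/11 = 871574401/3617856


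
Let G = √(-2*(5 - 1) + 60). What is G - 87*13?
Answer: -1131 + 2*√13 ≈ -1123.8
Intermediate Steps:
G = 2*√13 (G = √(-2*4 + 60) = √(-8 + 60) = √52 = 2*√13 ≈ 7.2111)
G - 87*13 = 2*√13 - 87*13 = 2*√13 - 1131 = -1131 + 2*√13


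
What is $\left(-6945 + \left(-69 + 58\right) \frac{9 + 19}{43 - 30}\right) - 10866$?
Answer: $- \frac{231851}{13} \approx -17835.0$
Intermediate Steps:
$\left(-6945 + \left(-69 + 58\right) \frac{9 + 19}{43 - 30}\right) - 10866 = \left(-6945 - 11 \cdot \frac{28}{13}\right) - 10866 = \left(-6945 - 11 \cdot 28 \cdot \frac{1}{13}\right) - 10866 = \left(-6945 - \frac{308}{13}\right) - 10866 = - \frac{90593}{13} - 10866 = - \frac{231851}{13}$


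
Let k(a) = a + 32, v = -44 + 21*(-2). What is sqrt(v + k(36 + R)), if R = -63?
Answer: 9*I ≈ 9.0*I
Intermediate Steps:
v = -86 (v = -44 - 42 = -86)
k(a) = 32 + a
sqrt(v + k(36 + R)) = sqrt(-86 + (32 + (36 - 63))) = sqrt(-86 + (32 - 27)) = sqrt(-86 + 5) = sqrt(-81) = 9*I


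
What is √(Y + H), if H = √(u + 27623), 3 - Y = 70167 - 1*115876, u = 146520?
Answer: √(45712 + √174143) ≈ 214.78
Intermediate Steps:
Y = 45712 (Y = 3 - (70167 - 1*115876) = 3 - (70167 - 115876) = 3 - 1*(-45709) = 3 + 45709 = 45712)
H = √174143 (H = √(146520 + 27623) = √174143 ≈ 417.30)
√(Y + H) = √(45712 + √174143)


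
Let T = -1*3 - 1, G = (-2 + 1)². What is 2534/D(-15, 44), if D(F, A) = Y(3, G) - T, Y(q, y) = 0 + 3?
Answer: 362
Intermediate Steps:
G = 1 (G = (-1)² = 1)
Y(q, y) = 3
T = -4 (T = -3 - 1 = -4)
D(F, A) = 7 (D(F, A) = 3 - 1*(-4) = 3 + 4 = 7)
2534/D(-15, 44) = 2534/7 = 2534*(⅐) = 362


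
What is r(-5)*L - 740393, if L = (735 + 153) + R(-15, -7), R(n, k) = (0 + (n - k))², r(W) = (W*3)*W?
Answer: -668993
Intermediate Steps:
r(W) = 3*W² (r(W) = (3*W)*W = 3*W²)
R(n, k) = (n - k)²
L = 952 (L = (735 + 153) + (-7 - 1*(-15))² = 888 + (-7 + 15)² = 888 + 8² = 888 + 64 = 952)
r(-5)*L - 740393 = (3*(-5)²)*952 - 740393 = (3*25)*952 - 740393 = 75*952 - 740393 = 71400 - 740393 = -668993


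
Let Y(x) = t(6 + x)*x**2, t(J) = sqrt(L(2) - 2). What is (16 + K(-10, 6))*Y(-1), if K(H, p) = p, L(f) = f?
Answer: 0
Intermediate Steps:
t(J) = 0 (t(J) = sqrt(2 - 2) = sqrt(0) = 0)
Y(x) = 0 (Y(x) = 0*x**2 = 0)
(16 + K(-10, 6))*Y(-1) = (16 + 6)*0 = 22*0 = 0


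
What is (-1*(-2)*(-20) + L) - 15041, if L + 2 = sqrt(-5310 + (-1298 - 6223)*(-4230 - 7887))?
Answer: -15083 + 3*sqrt(10125183) ≈ -5537.0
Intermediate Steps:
L = -2 + 3*sqrt(10125183) (L = -2 + sqrt(-5310 + (-1298 - 6223)*(-4230 - 7887)) = -2 + sqrt(-5310 - 7521*(-12117)) = -2 + sqrt(-5310 + 91131957) = -2 + sqrt(91126647) = -2 + 3*sqrt(10125183) ≈ 9544.0)
(-1*(-2)*(-20) + L) - 15041 = (-1*(-2)*(-20) + (-2 + 3*sqrt(10125183))) - 15041 = (2*(-20) + (-2 + 3*sqrt(10125183))) - 15041 = (-40 + (-2 + 3*sqrt(10125183))) - 15041 = (-42 + 3*sqrt(10125183)) - 15041 = -15083 + 3*sqrt(10125183)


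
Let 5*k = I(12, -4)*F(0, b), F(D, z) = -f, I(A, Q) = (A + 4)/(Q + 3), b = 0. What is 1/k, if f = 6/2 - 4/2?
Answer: 5/16 ≈ 0.31250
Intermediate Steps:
I(A, Q) = (4 + A)/(3 + Q)
f = 1 (f = 6*(½) - 4*½ = 3 - 2 = 1)
F(D, z) = -1 (F(D, z) = -1*1 = -1)
k = 16/5 (k = (((4 + 12)/(3 - 4))*(-1))/5 = ((16/(-1))*(-1))/5 = (-1*16*(-1))/5 = (-16*(-1))/5 = (⅕)*16 = 16/5 ≈ 3.2000)
1/k = 1/(16/5) = 5/16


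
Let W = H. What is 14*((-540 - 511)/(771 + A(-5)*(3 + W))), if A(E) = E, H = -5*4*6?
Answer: -7357/678 ≈ -10.851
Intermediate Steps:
H = -120 (H = -20*6 = -120)
W = -120
14*((-540 - 511)/(771 + A(-5)*(3 + W))) = 14*((-540 - 511)/(771 - 5*(3 - 120))) = 14*(-1051/(771 - 5*(-117))) = 14*(-1051/(771 + 585)) = 14*(-1051/1356) = -7357/678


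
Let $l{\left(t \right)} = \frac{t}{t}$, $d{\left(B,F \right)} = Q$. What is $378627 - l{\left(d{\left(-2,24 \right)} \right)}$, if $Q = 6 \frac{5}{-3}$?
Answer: $378626$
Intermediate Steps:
$Q = -10$ ($Q = 6 \cdot 5 \left(- \frac{1}{3}\right) = 6 \left(- \frac{5}{3}\right) = -10$)
$d{\left(B,F \right)} = -10$
$l{\left(t \right)} = 1$
$378627 - l{\left(d{\left(-2,24 \right)} \right)} = 378627 - 1 = 378626$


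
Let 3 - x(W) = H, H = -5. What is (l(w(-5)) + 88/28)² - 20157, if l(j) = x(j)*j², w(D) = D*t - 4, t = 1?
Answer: 19787671/49 ≈ 4.0383e+5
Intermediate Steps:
x(W) = 8 (x(W) = 3 - 1*(-5) = 3 + 5 = 8)
w(D) = -4 + D (w(D) = D*1 - 4 = D - 4 = -4 + D)
l(j) = 8*j²
(l(w(-5)) + 88/28)² - 20157 = (8*(-4 - 5)² + 88/28)² - 20157 = (8*(-9)² + 88*(1/28))² - 20157 = (8*81 + 22/7)² - 20157 = (648 + 22/7)² - 20157 = (4558/7)² - 20157 = 20775364/49 - 20157 = 19787671/49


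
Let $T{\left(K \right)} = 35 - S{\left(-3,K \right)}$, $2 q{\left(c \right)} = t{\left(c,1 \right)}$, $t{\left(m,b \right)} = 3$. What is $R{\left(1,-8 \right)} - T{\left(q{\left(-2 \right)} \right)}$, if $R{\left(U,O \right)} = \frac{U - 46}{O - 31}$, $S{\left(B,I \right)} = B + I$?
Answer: $- \frac{919}{26} \approx -35.346$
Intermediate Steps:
$q{\left(c \right)} = \frac{3}{2}$ ($q{\left(c \right)} = \frac{1}{2} \cdot 3 = \frac{3}{2}$)
$T{\left(K \right)} = 38 - K$ ($T{\left(K \right)} = 35 - \left(-3 + K\right) = 38 - K$)
$R{\left(U,O \right)} = \frac{-46 + U}{-31 + O}$
$R{\left(1,-8 \right)} - T{\left(q{\left(-2 \right)} \right)} = \frac{-46 + 1}{-31 - 8} - \left(38 - \frac{3}{2}\right) = \frac{1}{-39} \left(-45\right) - \left(38 - \frac{3}{2}\right) = \left(- \frac{1}{39}\right) \left(-45\right) - \frac{73}{2} = \frac{15}{13} - \frac{73}{2} = - \frac{919}{26}$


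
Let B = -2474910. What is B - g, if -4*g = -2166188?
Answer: -3016457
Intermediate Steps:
g = 541547 (g = -1/4*(-2166188) = 541547)
B - g = -2474910 - 1*541547 = -2474910 - 541547 = -3016457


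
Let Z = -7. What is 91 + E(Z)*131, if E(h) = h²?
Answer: 6510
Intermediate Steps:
91 + E(Z)*131 = 91 + (-7)²*131 = 91 + 49*131 = 91 + 6419 = 6510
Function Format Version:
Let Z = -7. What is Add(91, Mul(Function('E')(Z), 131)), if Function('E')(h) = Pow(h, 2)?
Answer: 6510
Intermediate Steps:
Add(91, Mul(Function('E')(Z), 131)) = Add(91, Mul(Pow(-7, 2), 131)) = Add(91, Mul(49, 131)) = Add(91, 6419) = 6510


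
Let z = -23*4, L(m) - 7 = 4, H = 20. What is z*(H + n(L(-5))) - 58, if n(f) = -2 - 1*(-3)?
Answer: -1990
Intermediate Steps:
L(m) = 11 (L(m) = 7 + 4 = 11)
n(f) = 1 (n(f) = -2 + 3 = 1)
z = -92
z*(H + n(L(-5))) - 58 = -92*(20 + 1) - 58 = -92*21 - 58 = -1932 - 58 = -1990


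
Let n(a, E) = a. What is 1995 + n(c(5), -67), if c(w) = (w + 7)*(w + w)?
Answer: 2115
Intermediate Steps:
c(w) = 2*w*(7 + w) (c(w) = (7 + w)*(2*w) = 2*w*(7 + w))
1995 + n(c(5), -67) = 1995 + 2*5*(7 + 5) = 1995 + 2*5*12 = 1995 + 120 = 2115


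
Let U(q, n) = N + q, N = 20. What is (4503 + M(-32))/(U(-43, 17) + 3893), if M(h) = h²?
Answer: 5527/3870 ≈ 1.4282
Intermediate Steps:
U(q, n) = 20 + q
(4503 + M(-32))/(U(-43, 17) + 3893) = (4503 + (-32)²)/((20 - 43) + 3893) = (4503 + 1024)/(-23 + 3893) = 5527/3870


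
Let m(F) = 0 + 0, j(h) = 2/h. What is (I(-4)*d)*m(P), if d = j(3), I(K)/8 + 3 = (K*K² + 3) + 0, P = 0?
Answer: 0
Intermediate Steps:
I(K) = 8*K³ (I(K) = -24 + 8*((K*K² + 3) + 0) = -24 + 8*((K³ + 3) + 0) = -24 + 8*((3 + K³) + 0) = -24 + 8*(3 + K³) = -24 + (24 + 8*K³) = 8*K³)
m(F) = 0
d = ⅔ (d = 2/3 = 2*(⅓) = ⅔ ≈ 0.66667)
(I(-4)*d)*m(P) = ((8*(-4)³)*(⅔))*0 = ((8*(-64))*(⅔))*0 = -512*⅔*0 = -1024/3*0 = 0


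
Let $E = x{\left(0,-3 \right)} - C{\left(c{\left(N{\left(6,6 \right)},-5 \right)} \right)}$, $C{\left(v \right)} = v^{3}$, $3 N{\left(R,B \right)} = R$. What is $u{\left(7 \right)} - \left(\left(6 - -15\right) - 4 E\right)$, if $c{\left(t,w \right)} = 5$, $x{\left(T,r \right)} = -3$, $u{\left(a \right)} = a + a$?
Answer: $-519$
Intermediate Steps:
$N{\left(R,B \right)} = \frac{R}{3}$
$u{\left(a \right)} = 2 a$
$E = -128$ ($E = -3 - 5^{3} = -3 - 125 = -128$)
$u{\left(7 \right)} - \left(\left(6 - -15\right) - 4 E\right) = 2 \cdot 7 - \left(\left(6 - -15\right) - -512\right) = 14 - \left(\left(6 + 15\right) + 512\right) = 14 - \left(21 + 512\right) = 14 - 533 = -519$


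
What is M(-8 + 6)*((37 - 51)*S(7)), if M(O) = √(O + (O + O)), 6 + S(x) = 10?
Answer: -56*I*√6 ≈ -137.17*I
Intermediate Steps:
S(x) = 4 (S(x) = -6 + 10 = 4)
M(O) = √3*√O (M(O) = √(O + 2*O) = √(3*O) = √3*√O)
M(-8 + 6)*((37 - 51)*S(7)) = (√3*√(-8 + 6))*((37 - 51)*4) = (√3*√(-2))*(-14*4) = (√3*(I*√2))*(-56) = (I*√6)*(-56) = -56*I*√6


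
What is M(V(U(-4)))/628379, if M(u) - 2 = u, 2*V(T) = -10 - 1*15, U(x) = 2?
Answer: -21/1256758 ≈ -1.6710e-5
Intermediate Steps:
V(T) = -25/2 (V(T) = (-10 - 1*15)/2 = (-10 - 15)/2 = (½)*(-25) = -25/2)
M(u) = 2 + u
M(V(U(-4)))/628379 = (2 - 25/2)/628379 = -21/2*1/628379 = -21/1256758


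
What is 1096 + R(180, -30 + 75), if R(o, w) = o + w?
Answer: 1321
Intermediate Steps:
1096 + R(180, -30 + 75) = 1096 + (180 + (-30 + 75)) = 1096 + (180 + 45) = 1096 + 225 = 1321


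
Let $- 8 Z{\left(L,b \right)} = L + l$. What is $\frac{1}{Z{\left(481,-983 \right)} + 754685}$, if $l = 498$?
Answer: $\frac{8}{6036501} \approx 1.3253 \cdot 10^{-6}$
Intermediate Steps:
$Z{\left(L,b \right)} = - \frac{249}{4} - \frac{L}{8}$ ($Z{\left(L,b \right)} = - \frac{L + 498}{8} = - \frac{498 + L}{8} = - \frac{249}{4} - \frac{L}{8}$)
$\frac{1}{Z{\left(481,-983 \right)} + 754685} = \frac{1}{\left(- \frac{249}{4} - \frac{481}{8}\right) + 754685} = \frac{1}{- \frac{979}{8} + 754685} = \frac{1}{\frac{6036501}{8}} = \frac{8}{6036501}$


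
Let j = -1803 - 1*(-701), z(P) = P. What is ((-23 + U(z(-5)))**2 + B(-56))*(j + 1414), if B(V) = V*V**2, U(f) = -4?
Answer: -54564744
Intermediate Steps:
B(V) = V**3
j = -1102 (j = -1803 + 701 = -1102)
((-23 + U(z(-5)))**2 + B(-56))*(j + 1414) = ((-23 - 4)**2 + (-56)**3)*(-1102 + 1414) = ((-27)**2 - 175616)*312 = (729 - 175616)*312 = -174887*312 = -54564744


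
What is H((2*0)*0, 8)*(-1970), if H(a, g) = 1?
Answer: -1970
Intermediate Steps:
H((2*0)*0, 8)*(-1970) = 1*(-1970) = -1970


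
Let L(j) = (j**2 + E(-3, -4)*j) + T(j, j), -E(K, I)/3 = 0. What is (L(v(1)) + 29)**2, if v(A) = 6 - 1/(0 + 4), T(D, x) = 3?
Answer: 1083681/256 ≈ 4233.1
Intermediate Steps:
E(K, I) = 0 (E(K, I) = -3*0 = 0)
v(A) = 23/4 (v(A) = 6 - 1/4 = 23/4)
L(j) = 3 + j**2 (L(j) = (j**2 + 0*j) + 3 = (j**2 + 0) + 3 = j**2 + 3 = 3 + j**2)
(L(v(1)) + 29)**2 = ((3 + (23/4)**2) + 29)**2 = ((3 + 529/16) + 29)**2 = (577/16 + 29)**2 = (1041/16)**2 = 1083681/256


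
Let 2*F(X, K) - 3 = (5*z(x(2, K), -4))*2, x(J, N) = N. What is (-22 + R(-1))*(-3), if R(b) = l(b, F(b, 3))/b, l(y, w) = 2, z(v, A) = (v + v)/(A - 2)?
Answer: 72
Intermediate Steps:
z(v, A) = 2*v/(-2 + A) (z(v, A) = (2*v)/(-2 + A) = 2*v/(-2 + A))
F(X, K) = 3/2 - 5*K/3 (F(X, K) = 3/2 + ((5*(2*K/(-2 - 4)))*2)/2 = 3/2 + ((5*(2*K/(-6)))*2)/2 = 3/2 + ((5*(2*K*(-⅙)))*2)/2 = 3/2 + ((5*(-K/3))*2)/2 = 3/2 + (-5*K/3*2)/2 = 3/2 + (-10*K/3)/2 = 3/2 - 5*K/3)
R(b) = 2/b
(-22 + R(-1))*(-3) = (-22 + 2/(-1))*(-3) = (-22 + 2*(-1))*(-3) = (-22 - 2)*(-3) = -24*(-3) = 72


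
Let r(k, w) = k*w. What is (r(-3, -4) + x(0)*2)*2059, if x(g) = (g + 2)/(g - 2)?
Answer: 20590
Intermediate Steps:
x(g) = (2 + g)/(-2 + g)
(r(-3, -4) + x(0)*2)*2059 = (-3*(-4) + ((2 + 0)/(-2 + 0))*2)*2059 = (12 + (2/(-2))*2)*2059 = (12 - 1/2*2*2)*2059 = (12 - 1*2)*2059 = (12 - 2)*2059 = 10*2059 = 20590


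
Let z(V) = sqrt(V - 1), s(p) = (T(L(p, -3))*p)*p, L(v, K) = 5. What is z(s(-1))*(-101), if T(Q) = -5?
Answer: -101*I*sqrt(6) ≈ -247.4*I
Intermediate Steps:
s(p) = -5*p**2 (s(p) = (-5*p)*p = -5*p**2)
z(V) = sqrt(-1 + V)
z(s(-1))*(-101) = sqrt(-1 - 5*(-1)**2)*(-101) = sqrt(-1 - 5*1)*(-101) = sqrt(-1 - 5)*(-101) = sqrt(-6)*(-101) = (I*sqrt(6))*(-101) = -101*I*sqrt(6)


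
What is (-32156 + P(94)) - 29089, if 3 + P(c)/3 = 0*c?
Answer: -61254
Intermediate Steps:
P(c) = -9 (P(c) = -9 + 3*(0*c) = -9 + 3*0 = -9 + 0 = -9)
(-32156 + P(94)) - 29089 = (-32156 - 9) - 29089 = -32165 - 29089 = -61254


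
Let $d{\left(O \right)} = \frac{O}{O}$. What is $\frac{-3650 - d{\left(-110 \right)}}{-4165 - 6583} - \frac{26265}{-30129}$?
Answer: $\frac{130765733}{107942164} \approx 1.2114$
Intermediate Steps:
$d{\left(O \right)} = 1$
$\frac{-3650 - d{\left(-110 \right)}}{-4165 - 6583} - \frac{26265}{-30129} = \frac{-3650 - 1}{-4165 - 6583} - \frac{26265}{-30129} = \frac{-3650 - 1}{-4165 - 6583} - - \frac{8755}{10043} = - \frac{3651}{-10748} + \frac{8755}{10043} = \left(-3651\right) \left(- \frac{1}{10748}\right) + \frac{8755}{10043} = \frac{3651}{10748} + \frac{8755}{10043} = \frac{130765733}{107942164}$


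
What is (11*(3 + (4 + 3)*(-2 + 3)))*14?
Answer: 1540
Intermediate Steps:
(11*(3 + (4 + 3)*(-2 + 3)))*14 = (11*(3 + 7*1))*14 = (11*(3 + 7))*14 = (11*10)*14 = 110*14 = 1540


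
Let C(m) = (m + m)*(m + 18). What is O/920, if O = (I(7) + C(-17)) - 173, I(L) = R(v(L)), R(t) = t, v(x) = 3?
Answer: -51/230 ≈ -0.22174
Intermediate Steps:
C(m) = 2*m*(18 + m) (C(m) = (2*m)*(18 + m) = 2*m*(18 + m))
I(L) = 3
O = -204 (O = (3 + 2*(-17)*(18 - 17)) - 173 = (3 + 2*(-17)*1) - 173 = (3 - 34) - 173 = -31 - 173 = -204)
O/920 = -204/920 = -204*1/920 = -51/230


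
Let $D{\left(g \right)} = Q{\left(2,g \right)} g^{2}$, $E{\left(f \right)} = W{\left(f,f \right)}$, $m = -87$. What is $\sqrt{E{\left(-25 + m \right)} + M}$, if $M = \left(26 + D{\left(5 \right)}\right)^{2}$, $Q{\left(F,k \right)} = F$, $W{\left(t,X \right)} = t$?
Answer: $4 \sqrt{354} \approx 75.26$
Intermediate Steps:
$E{\left(f \right)} = f$
$D{\left(g \right)} = 2 g^{2}$
$M = 5776$ ($M = \left(26 + 2 \cdot 5^{2}\right)^{2} = \left(26 + 2 \cdot 25\right)^{2} = \left(26 + 50\right)^{2} = 76^{2} = 5776$)
$\sqrt{E{\left(-25 + m \right)} + M} = \sqrt{\left(-25 - 87\right) + 5776} = \sqrt{-112 + 5776} = \sqrt{5664} = 4 \sqrt{354}$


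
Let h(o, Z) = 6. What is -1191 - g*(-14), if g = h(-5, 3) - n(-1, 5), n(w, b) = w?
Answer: -1093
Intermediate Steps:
g = 7 (g = 6 - 1*(-1) = 6 + 1 = 7)
-1191 - g*(-14) = -1191 - 7*(-14) = -1191 - 1*(-98) = -1191 + 98 = -1093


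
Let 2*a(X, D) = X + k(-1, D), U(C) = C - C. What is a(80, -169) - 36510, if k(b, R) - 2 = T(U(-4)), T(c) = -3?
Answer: -72941/2 ≈ -36471.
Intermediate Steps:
U(C) = 0
k(b, R) = -1 (k(b, R) = 2 - 3 = -1)
a(X, D) = -1/2 + X/2 (a(X, D) = (X - 1)/2 = (-1 + X)/2 = -1/2 + X/2)
a(80, -169) - 36510 = (-1/2 + (1/2)*80) - 36510 = (-1/2 + 40) - 36510 = 79/2 - 36510 = -72941/2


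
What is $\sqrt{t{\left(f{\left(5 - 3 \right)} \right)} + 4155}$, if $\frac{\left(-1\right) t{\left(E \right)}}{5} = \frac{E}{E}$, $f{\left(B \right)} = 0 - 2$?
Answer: $5 \sqrt{166} \approx 64.421$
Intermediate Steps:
$f{\left(B \right)} = -2$
$t{\left(E \right)} = -5$ ($t{\left(E \right)} = - 5 \frac{E}{E} = \left(-5\right) 1 = -5$)
$\sqrt{t{\left(f{\left(5 - 3 \right)} \right)} + 4155} = \sqrt{-5 + 4155} = \sqrt{4150} = 5 \sqrt{166}$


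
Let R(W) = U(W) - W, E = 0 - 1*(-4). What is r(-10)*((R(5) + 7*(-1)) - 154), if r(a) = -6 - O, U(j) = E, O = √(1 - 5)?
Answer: 972 + 324*I ≈ 972.0 + 324.0*I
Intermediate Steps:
O = 2*I (O = √(-4) = 2*I ≈ 2.0*I)
E = 4 (E = 0 + 4 = 4)
U(j) = 4
r(a) = -6 - 2*I
R(W) = 4 - W
r(-10)*((R(5) + 7*(-1)) - 154) = (-6 - 2*I)*(((4 - 1*5) + 7*(-1)) - 154) = (-6 - 2*I)*(((4 - 5) - 7) - 154) = (-6 - 2*I)*((-1 - 7) - 154) = (-6 - 2*I)*(-8 - 154) = (-6 - 2*I)*(-162) = 972 + 324*I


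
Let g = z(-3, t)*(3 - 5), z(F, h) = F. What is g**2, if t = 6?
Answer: 36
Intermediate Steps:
g = 6 (g = -3*(3 - 5) = -3*(-2) = 6)
g**2 = 6**2 = 36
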